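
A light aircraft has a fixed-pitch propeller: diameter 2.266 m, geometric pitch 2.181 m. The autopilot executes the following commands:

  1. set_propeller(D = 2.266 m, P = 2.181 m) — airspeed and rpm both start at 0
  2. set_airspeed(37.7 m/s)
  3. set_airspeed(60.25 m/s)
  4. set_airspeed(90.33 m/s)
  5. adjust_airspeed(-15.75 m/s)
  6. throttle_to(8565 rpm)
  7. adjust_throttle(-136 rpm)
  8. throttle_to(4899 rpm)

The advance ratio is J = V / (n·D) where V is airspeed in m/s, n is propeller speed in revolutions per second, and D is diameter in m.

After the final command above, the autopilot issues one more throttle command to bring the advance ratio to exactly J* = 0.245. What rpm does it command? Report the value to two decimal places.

rpm = 8060.23

set_propeller: D = 2.266 m, P = 2.181 m (p = P/D = 0.962489); state ← (V=0, rpm=0)
set_airspeed(37.7): V ← 37.7 m/s
set_airspeed(60.25): V ← 60.25 m/s
set_airspeed(90.33): V ← 90.33 m/s
adjust_airspeed(-15.75): V ← 90.33 -15.75 = 74.58 m/s
throttle_to(8565): rpm ← 8565
adjust_throttle(-136): rpm ← 8565 -136 = 8429
throttle_to(4899): rpm ← 4899
final state: V = 74.58 m/s, rpm = 4899 → n = rpm/60 = 81.650000 rev/s
target J* = 0.245; solve J* = V/(n·D) for n: n = V/(J*·D) = 74.58/(0.245 × 2.266) = 134.337230 rev/s
rpm = 60·n = 8060.233802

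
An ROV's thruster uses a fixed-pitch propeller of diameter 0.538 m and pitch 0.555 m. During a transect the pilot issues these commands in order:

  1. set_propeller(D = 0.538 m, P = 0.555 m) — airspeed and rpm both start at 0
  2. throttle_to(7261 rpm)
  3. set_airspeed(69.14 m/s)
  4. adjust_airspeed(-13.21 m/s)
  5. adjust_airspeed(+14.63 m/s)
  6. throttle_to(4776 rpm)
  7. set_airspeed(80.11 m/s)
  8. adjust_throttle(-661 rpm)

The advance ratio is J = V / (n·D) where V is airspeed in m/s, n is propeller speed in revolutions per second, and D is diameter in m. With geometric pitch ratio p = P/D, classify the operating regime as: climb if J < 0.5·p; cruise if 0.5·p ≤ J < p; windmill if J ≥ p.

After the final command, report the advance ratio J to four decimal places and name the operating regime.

set_propeller: D = 0.538 m, P = 0.555 m (p = P/D = 1.031599); state ← (V=0, rpm=0)
throttle_to(7261): rpm ← 7261
set_airspeed(69.14): V ← 69.14 m/s
adjust_airspeed(-13.21): V ← 69.14 -13.21 = 55.93 m/s
adjust_airspeed(+14.63): V ← 55.93 +14.63 = 70.56 m/s
throttle_to(4776): rpm ← 4776
set_airspeed(80.11): V ← 80.11 m/s
adjust_throttle(-661): rpm ← 4776 -661 = 4115
final state: V = 80.11 m/s, rpm = 4115 → n = rpm/60 = 68.583333 rev/s
J = V / (n·D) = 80.11 / (68.583333 × 0.538) = 2.171130
regime bands: climb J<0.5158 | cruise [0.5158, 1.0316) | windmill J≥1.0316
J = 2.1711 → windmill

J = 2.1711, regime = windmill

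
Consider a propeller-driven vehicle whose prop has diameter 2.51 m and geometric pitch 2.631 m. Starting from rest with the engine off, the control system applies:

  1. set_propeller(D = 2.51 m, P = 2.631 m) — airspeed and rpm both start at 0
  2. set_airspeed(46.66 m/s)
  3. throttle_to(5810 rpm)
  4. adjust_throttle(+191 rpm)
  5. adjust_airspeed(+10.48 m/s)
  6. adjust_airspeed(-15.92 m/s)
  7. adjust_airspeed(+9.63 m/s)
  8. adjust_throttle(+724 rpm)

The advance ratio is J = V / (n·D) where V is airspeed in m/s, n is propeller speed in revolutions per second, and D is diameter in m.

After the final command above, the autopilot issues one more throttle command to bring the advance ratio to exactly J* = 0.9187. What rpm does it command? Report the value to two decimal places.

set_propeller: D = 2.51 m, P = 2.631 m (p = P/D = 1.048207); state ← (V=0, rpm=0)
set_airspeed(46.66): V ← 46.66 m/s
throttle_to(5810): rpm ← 5810
adjust_throttle(+191): rpm ← 5810 +191 = 6001
adjust_airspeed(+10.48): V ← 46.66 +10.48 = 57.14 m/s
adjust_airspeed(-15.92): V ← 57.14 -15.92 = 41.22 m/s
adjust_airspeed(+9.63): V ← 41.22 +9.63 = 50.85 m/s
adjust_throttle(+724): rpm ← 6001 +724 = 6725
final state: V = 50.85 m/s, rpm = 6725 → n = rpm/60 = 112.083333 rev/s
target J* = 0.9187; solve J* = V/(n·D) for n: n = V/(J*·D) = 50.85/(0.9187 × 2.51) = 22.051773 rev/s
rpm = 60·n = 1323.106399

rpm = 1323.11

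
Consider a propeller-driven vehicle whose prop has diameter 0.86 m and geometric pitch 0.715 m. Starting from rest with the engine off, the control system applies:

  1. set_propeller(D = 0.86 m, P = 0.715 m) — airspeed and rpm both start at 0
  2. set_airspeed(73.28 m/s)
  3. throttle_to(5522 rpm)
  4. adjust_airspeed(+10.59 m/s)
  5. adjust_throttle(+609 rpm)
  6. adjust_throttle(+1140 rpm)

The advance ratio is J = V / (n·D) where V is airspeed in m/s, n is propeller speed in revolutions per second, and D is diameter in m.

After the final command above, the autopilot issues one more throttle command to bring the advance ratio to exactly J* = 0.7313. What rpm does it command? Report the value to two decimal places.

rpm = 8001.36

set_propeller: D = 0.86 m, P = 0.715 m (p = P/D = 0.831395); state ← (V=0, rpm=0)
set_airspeed(73.28): V ← 73.28 m/s
throttle_to(5522): rpm ← 5522
adjust_airspeed(+10.59): V ← 73.28 +10.59 = 83.87 m/s
adjust_throttle(+609): rpm ← 5522 +609 = 6131
adjust_throttle(+1140): rpm ← 6131 +1140 = 7271
final state: V = 83.87 m/s, rpm = 7271 → n = rpm/60 = 121.183333 rev/s
target J* = 0.7313; solve J* = V/(n·D) for n: n = V/(J*·D) = 83.87/(0.7313 × 0.86) = 133.356018 rev/s
rpm = 60·n = 8001.361068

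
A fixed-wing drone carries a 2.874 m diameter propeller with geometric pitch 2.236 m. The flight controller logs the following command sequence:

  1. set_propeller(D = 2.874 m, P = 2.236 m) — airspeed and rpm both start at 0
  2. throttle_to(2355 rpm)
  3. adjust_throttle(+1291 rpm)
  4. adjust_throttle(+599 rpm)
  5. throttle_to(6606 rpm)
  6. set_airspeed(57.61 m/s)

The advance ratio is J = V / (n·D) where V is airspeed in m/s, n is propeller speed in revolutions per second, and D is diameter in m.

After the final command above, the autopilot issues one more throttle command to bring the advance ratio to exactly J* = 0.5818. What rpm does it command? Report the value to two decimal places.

set_propeller: D = 2.874 m, P = 2.236 m (p = P/D = 0.778010); state ← (V=0, rpm=0)
throttle_to(2355): rpm ← 2355
adjust_throttle(+1291): rpm ← 2355 +1291 = 3646
adjust_throttle(+599): rpm ← 3646 +599 = 4245
throttle_to(6606): rpm ← 6606
set_airspeed(57.61): V ← 57.61 m/s
final state: V = 57.61 m/s, rpm = 6606 → n = rpm/60 = 110.100000 rev/s
target J* = 0.5818; solve J* = V/(n·D) for n: n = V/(J*·D) = 57.61/(0.5818 × 2.874) = 34.453821 rev/s
rpm = 60·n = 2067.229267

rpm = 2067.23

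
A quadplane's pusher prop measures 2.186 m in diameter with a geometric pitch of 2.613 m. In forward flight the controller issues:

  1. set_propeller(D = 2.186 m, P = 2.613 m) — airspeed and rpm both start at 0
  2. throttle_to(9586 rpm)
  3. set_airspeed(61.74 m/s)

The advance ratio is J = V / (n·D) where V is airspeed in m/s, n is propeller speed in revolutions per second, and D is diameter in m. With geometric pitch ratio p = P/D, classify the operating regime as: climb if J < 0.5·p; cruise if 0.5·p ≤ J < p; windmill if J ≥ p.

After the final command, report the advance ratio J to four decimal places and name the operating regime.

set_propeller: D = 2.186 m, P = 2.613 m (p = P/D = 1.195334); state ← (V=0, rpm=0)
throttle_to(9586): rpm ← 9586
set_airspeed(61.74): V ← 61.74 m/s
final state: V = 61.74 m/s, rpm = 9586 → n = rpm/60 = 159.766667 rev/s
J = V / (n·D) = 61.74 / (159.766667 × 2.186) = 0.176779
regime bands: climb J<0.5977 | cruise [0.5977, 1.1953) | windmill J≥1.1953
J = 0.1768 → climb

J = 0.1768, regime = climb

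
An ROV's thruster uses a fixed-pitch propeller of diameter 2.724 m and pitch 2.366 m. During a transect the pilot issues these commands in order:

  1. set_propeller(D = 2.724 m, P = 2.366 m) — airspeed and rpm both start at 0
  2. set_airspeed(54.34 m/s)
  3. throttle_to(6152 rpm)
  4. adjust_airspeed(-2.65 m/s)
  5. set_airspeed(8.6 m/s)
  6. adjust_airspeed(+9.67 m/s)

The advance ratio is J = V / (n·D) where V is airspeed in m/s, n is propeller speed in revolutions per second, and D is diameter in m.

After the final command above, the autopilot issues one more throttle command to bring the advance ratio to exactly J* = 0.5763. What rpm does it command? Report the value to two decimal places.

set_propeller: D = 2.724 m, P = 2.366 m (p = P/D = 0.868576); state ← (V=0, rpm=0)
set_airspeed(54.34): V ← 54.34 m/s
throttle_to(6152): rpm ← 6152
adjust_airspeed(-2.65): V ← 54.34 -2.65 = 51.69 m/s
set_airspeed(8.6): V ← 8.6 m/s
adjust_airspeed(+9.67): V ← 8.6 +9.67 = 18.27 m/s
final state: V = 18.27 m/s, rpm = 6152 → n = rpm/60 = 102.533333 rev/s
target J* = 0.5763; solve J* = V/(n·D) for n: n = V/(J*·D) = 18.27/(0.5763 × 2.724) = 11.638120 rev/s
rpm = 60·n = 698.287190

rpm = 698.29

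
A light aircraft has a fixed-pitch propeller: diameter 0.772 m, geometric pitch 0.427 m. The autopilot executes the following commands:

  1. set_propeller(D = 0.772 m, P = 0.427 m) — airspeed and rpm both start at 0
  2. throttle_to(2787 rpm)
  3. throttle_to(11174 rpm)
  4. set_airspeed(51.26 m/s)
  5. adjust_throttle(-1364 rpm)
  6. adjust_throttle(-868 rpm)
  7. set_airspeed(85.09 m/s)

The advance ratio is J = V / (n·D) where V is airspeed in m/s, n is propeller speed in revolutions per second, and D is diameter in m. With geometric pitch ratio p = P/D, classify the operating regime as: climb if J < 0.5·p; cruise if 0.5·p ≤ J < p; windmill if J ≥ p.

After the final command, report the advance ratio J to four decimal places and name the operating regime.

J = 0.7396, regime = windmill

set_propeller: D = 0.772 m, P = 0.427 m (p = P/D = 0.553109); state ← (V=0, rpm=0)
throttle_to(2787): rpm ← 2787
throttle_to(11174): rpm ← 11174
set_airspeed(51.26): V ← 51.26 m/s
adjust_throttle(-1364): rpm ← 11174 -1364 = 9810
adjust_throttle(-868): rpm ← 9810 -868 = 8942
set_airspeed(85.09): V ← 85.09 m/s
final state: V = 85.09 m/s, rpm = 8942 → n = rpm/60 = 149.033333 rev/s
J = V / (n·D) = 85.09 / (149.033333 × 0.772) = 0.739567
regime bands: climb J<0.2766 | cruise [0.2766, 0.5531) | windmill J≥0.5531
J = 0.7396 → windmill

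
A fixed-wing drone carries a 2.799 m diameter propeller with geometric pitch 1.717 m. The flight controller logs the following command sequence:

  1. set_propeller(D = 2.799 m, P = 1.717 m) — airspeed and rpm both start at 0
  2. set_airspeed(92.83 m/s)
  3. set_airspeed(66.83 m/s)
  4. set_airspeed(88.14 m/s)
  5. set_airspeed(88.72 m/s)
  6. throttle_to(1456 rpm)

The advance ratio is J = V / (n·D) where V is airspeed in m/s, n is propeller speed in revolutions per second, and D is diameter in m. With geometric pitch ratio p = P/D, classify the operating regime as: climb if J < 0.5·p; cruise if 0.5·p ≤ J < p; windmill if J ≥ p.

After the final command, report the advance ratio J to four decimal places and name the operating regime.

set_propeller: D = 2.799 m, P = 1.717 m (p = P/D = 0.613433); state ← (V=0, rpm=0)
set_airspeed(92.83): V ← 92.83 m/s
set_airspeed(66.83): V ← 66.83 m/s
set_airspeed(88.14): V ← 88.14 m/s
set_airspeed(88.72): V ← 88.72 m/s
throttle_to(1456): rpm ← 1456
final state: V = 88.72 m/s, rpm = 1456 → n = rpm/60 = 24.266667 rev/s
J = V / (n·D) = 88.72 / (24.266667 × 2.799) = 1.306196
regime bands: climb J<0.3067 | cruise [0.3067, 0.6134) | windmill J≥0.6134
J = 1.3062 → windmill

J = 1.3062, regime = windmill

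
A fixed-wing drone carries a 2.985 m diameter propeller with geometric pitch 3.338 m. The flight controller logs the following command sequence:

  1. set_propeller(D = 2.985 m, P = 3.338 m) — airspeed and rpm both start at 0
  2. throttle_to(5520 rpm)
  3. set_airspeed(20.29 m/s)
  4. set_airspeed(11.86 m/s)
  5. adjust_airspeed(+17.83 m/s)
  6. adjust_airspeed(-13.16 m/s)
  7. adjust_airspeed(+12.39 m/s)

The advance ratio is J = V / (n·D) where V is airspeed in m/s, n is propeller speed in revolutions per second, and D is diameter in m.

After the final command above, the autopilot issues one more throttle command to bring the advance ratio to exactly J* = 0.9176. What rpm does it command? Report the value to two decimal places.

rpm = 633.51

set_propeller: D = 2.985 m, P = 3.338 m (p = P/D = 1.118258); state ← (V=0, rpm=0)
throttle_to(5520): rpm ← 5520
set_airspeed(20.29): V ← 20.29 m/s
set_airspeed(11.86): V ← 11.86 m/s
adjust_airspeed(+17.83): V ← 11.86 +17.83 = 29.69 m/s
adjust_airspeed(-13.16): V ← 29.69 -13.16 = 16.53 m/s
adjust_airspeed(+12.39): V ← 16.53 +12.39 = 28.92 m/s
final state: V = 28.92 m/s, rpm = 5520 → n = rpm/60 = 92.000000 rev/s
target J* = 0.9176; solve J* = V/(n·D) for n: n = V/(J*·D) = 28.92/(0.9176 × 2.985) = 10.558459 rev/s
rpm = 60·n = 633.507555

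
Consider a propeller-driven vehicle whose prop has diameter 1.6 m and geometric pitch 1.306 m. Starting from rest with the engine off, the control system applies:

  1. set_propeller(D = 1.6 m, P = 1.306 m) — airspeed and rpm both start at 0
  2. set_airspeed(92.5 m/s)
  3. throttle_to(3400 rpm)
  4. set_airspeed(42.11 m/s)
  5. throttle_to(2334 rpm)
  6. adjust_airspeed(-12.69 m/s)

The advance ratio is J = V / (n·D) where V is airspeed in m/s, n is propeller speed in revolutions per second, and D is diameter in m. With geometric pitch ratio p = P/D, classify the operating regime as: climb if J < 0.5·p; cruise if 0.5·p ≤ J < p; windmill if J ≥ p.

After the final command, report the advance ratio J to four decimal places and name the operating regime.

J = 0.4727, regime = cruise

set_propeller: D = 1.6 m, P = 1.306 m (p = P/D = 0.816250); state ← (V=0, rpm=0)
set_airspeed(92.5): V ← 92.5 m/s
throttle_to(3400): rpm ← 3400
set_airspeed(42.11): V ← 42.11 m/s
throttle_to(2334): rpm ← 2334
adjust_airspeed(-12.69): V ← 42.11 -12.69 = 29.42 m/s
final state: V = 29.42 m/s, rpm = 2334 → n = rpm/60 = 38.900000 rev/s
J = V / (n·D) = 29.42 / (38.900000 × 1.6) = 0.472686
regime bands: climb J<0.4081 | cruise [0.4081, 0.8163) | windmill J≥0.8163
J = 0.4727 → cruise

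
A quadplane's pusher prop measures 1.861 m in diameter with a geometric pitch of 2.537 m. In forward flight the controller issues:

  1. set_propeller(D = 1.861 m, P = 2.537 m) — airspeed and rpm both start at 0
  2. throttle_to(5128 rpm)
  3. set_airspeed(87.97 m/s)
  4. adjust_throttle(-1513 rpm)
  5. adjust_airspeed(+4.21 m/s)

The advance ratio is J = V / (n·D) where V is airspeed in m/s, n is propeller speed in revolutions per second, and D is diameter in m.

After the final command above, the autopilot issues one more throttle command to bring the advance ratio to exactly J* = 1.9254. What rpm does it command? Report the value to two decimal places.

rpm = 1543.55

set_propeller: D = 1.861 m, P = 2.537 m (p = P/D = 1.363246); state ← (V=0, rpm=0)
throttle_to(5128): rpm ← 5128
set_airspeed(87.97): V ← 87.97 m/s
adjust_throttle(-1513): rpm ← 5128 -1513 = 3615
adjust_airspeed(+4.21): V ← 87.97 +4.21 = 92.18 m/s
final state: V = 92.18 m/s, rpm = 3615 → n = rpm/60 = 60.250000 rev/s
target J* = 1.9254; solve J* = V/(n·D) for n: n = V/(J*·D) = 92.18/(1.9254 × 1.861) = 25.725828 rev/s
rpm = 60·n = 1543.549685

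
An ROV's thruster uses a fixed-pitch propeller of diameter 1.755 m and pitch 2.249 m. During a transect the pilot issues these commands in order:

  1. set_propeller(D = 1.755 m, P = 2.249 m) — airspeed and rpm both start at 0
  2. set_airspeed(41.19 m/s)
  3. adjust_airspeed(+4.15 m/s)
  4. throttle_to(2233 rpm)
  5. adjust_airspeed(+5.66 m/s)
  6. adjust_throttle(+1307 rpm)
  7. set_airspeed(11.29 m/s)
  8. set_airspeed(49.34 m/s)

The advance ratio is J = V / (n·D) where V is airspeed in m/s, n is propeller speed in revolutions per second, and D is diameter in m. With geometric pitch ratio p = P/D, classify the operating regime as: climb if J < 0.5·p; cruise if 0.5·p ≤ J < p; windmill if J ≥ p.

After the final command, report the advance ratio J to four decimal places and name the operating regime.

J = 0.4765, regime = climb

set_propeller: D = 1.755 m, P = 2.249 m (p = P/D = 1.281481); state ← (V=0, rpm=0)
set_airspeed(41.19): V ← 41.19 m/s
adjust_airspeed(+4.15): V ← 41.19 +4.15 = 45.34 m/s
throttle_to(2233): rpm ← 2233
adjust_airspeed(+5.66): V ← 45.34 +5.66 = 51 m/s
adjust_throttle(+1307): rpm ← 2233 +1307 = 3540
set_airspeed(11.29): V ← 11.29 m/s
set_airspeed(49.34): V ← 49.34 m/s
final state: V = 49.34 m/s, rpm = 3540 → n = rpm/60 = 59.000000 rev/s
J = V / (n·D) = 49.34 / (59.000000 × 1.755) = 0.476508
regime bands: climb J<0.6407 | cruise [0.6407, 1.2815) | windmill J≥1.2815
J = 0.4765 → climb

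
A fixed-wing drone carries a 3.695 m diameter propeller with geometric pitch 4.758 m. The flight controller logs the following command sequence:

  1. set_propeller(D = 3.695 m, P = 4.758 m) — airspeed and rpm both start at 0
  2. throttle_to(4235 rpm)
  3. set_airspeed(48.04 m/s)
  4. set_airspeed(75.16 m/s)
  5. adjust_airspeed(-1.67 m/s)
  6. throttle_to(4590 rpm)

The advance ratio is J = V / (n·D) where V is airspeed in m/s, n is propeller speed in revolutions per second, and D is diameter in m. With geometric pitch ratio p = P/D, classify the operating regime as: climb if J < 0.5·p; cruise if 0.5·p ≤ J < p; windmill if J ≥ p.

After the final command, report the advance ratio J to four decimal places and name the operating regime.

set_propeller: D = 3.695 m, P = 4.758 m (p = P/D = 1.287686); state ← (V=0, rpm=0)
throttle_to(4235): rpm ← 4235
set_airspeed(48.04): V ← 48.04 m/s
set_airspeed(75.16): V ← 75.16 m/s
adjust_airspeed(-1.67): V ← 75.16 -1.67 = 73.49 m/s
throttle_to(4590): rpm ← 4590
final state: V = 73.49 m/s, rpm = 4590 → n = rpm/60 = 76.500000 rev/s
J = V / (n·D) = 73.49 / (76.500000 × 3.695) = 0.259987
regime bands: climb J<0.6438 | cruise [0.6438, 1.2877) | windmill J≥1.2877
J = 0.2600 → climb

J = 0.2600, regime = climb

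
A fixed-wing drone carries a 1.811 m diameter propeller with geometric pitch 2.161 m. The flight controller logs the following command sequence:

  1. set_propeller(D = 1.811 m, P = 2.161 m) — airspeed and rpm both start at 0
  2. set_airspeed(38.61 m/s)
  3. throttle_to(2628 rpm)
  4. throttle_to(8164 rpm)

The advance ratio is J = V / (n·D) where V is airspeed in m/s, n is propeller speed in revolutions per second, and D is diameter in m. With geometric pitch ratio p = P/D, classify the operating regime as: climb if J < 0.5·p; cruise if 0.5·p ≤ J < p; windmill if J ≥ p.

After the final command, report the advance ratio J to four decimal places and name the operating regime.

J = 0.1567, regime = climb

set_propeller: D = 1.811 m, P = 2.161 m (p = P/D = 1.193263); state ← (V=0, rpm=0)
set_airspeed(38.61): V ← 38.61 m/s
throttle_to(2628): rpm ← 2628
throttle_to(8164): rpm ← 8164
final state: V = 38.61 m/s, rpm = 8164 → n = rpm/60 = 136.066667 rev/s
J = V / (n·D) = 38.61 / (136.066667 × 1.811) = 0.156686
regime bands: climb J<0.5966 | cruise [0.5966, 1.1933) | windmill J≥1.1933
J = 0.1567 → climb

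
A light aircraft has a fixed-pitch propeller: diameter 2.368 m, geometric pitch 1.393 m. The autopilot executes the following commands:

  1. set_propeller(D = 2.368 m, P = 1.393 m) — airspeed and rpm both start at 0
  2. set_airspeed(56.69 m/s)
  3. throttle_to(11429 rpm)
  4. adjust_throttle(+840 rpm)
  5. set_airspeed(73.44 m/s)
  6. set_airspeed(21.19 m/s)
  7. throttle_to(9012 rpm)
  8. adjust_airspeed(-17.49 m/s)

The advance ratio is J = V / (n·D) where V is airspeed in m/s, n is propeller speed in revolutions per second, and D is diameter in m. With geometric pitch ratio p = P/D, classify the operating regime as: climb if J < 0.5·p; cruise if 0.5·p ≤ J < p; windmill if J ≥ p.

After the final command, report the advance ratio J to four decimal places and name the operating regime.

J = 0.0104, regime = climb

set_propeller: D = 2.368 m, P = 1.393 m (p = P/D = 0.588260); state ← (V=0, rpm=0)
set_airspeed(56.69): V ← 56.69 m/s
throttle_to(11429): rpm ← 11429
adjust_throttle(+840): rpm ← 11429 +840 = 12269
set_airspeed(73.44): V ← 73.44 m/s
set_airspeed(21.19): V ← 21.19 m/s
throttle_to(9012): rpm ← 9012
adjust_airspeed(-17.49): V ← 21.19 -17.49 = 3.7 m/s
final state: V = 3.7 m/s, rpm = 9012 → n = rpm/60 = 150.200000 rev/s
J = V / (n·D) = 3.7 / (150.200000 × 2.368) = 0.010403
regime bands: climb J<0.2941 | cruise [0.2941, 0.5883) | windmill J≥0.5883
J = 0.0104 → climb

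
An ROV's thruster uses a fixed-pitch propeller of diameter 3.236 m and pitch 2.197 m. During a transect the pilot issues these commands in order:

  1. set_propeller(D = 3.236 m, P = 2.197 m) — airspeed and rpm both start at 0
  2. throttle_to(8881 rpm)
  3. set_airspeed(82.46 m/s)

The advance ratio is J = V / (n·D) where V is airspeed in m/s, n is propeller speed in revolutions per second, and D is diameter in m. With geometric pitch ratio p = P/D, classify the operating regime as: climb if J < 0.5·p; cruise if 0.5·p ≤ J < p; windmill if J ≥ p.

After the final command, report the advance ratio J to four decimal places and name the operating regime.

J = 0.1722, regime = climb

set_propeller: D = 3.236 m, P = 2.197 m (p = P/D = 0.678925); state ← (V=0, rpm=0)
throttle_to(8881): rpm ← 8881
set_airspeed(82.46): V ← 82.46 m/s
final state: V = 82.46 m/s, rpm = 8881 → n = rpm/60 = 148.016667 rev/s
J = V / (n·D) = 82.46 / (148.016667 × 3.236) = 0.172157
regime bands: climb J<0.3395 | cruise [0.3395, 0.6789) | windmill J≥0.6789
J = 0.1722 → climb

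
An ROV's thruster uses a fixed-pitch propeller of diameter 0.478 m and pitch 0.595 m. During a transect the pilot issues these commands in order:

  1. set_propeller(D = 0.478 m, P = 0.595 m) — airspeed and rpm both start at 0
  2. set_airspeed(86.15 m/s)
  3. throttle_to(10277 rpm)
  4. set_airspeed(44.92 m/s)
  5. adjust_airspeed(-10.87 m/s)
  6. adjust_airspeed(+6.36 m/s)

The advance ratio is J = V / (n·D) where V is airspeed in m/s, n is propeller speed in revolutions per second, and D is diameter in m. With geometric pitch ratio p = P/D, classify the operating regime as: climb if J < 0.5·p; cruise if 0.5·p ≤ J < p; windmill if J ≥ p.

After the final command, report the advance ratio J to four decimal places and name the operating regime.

J = 0.4936, regime = climb

set_propeller: D = 0.478 m, P = 0.595 m (p = P/D = 1.244770); state ← (V=0, rpm=0)
set_airspeed(86.15): V ← 86.15 m/s
throttle_to(10277): rpm ← 10277
set_airspeed(44.92): V ← 44.92 m/s
adjust_airspeed(-10.87): V ← 44.92 -10.87 = 34.05 m/s
adjust_airspeed(+6.36): V ← 34.05 +6.36 = 40.41 m/s
final state: V = 40.41 m/s, rpm = 10277 → n = rpm/60 = 171.283333 rev/s
J = V / (n·D) = 40.41 / (171.283333 × 0.478) = 0.493567
regime bands: climb J<0.6224 | cruise [0.6224, 1.2448) | windmill J≥1.2448
J = 0.4936 → climb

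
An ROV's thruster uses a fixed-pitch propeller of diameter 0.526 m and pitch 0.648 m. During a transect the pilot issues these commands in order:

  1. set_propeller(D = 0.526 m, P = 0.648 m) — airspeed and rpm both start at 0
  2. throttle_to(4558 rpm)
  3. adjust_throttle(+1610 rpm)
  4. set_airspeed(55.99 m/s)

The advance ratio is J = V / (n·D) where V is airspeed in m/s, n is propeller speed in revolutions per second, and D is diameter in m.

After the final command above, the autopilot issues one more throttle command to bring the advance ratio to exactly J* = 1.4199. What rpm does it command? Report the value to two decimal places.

set_propeller: D = 0.526 m, P = 0.648 m (p = P/D = 1.231939); state ← (V=0, rpm=0)
throttle_to(4558): rpm ← 4558
adjust_throttle(+1610): rpm ← 4558 +1610 = 6168
set_airspeed(55.99): V ← 55.99 m/s
final state: V = 55.99 m/s, rpm = 6168 → n = rpm/60 = 102.800000 rev/s
target J* = 1.4199; solve J* = V/(n·D) for n: n = V/(J*·D) = 55.99/(1.4199 × 0.526) = 74.966453 rev/s
rpm = 60·n = 4497.987193

rpm = 4497.99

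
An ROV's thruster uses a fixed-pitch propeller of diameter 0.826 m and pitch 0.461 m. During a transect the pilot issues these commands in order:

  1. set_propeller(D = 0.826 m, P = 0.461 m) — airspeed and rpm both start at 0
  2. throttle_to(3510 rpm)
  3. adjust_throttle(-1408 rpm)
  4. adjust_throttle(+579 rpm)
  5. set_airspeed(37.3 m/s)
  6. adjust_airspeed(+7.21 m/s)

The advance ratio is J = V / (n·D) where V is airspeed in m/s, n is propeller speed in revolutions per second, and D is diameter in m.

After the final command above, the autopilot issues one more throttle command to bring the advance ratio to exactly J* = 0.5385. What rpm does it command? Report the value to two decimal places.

rpm = 6004.03

set_propeller: D = 0.826 m, P = 0.461 m (p = P/D = 0.558111); state ← (V=0, rpm=0)
throttle_to(3510): rpm ← 3510
adjust_throttle(-1408): rpm ← 3510 -1408 = 2102
adjust_throttle(+579): rpm ← 2102 +579 = 2681
set_airspeed(37.3): V ← 37.3 m/s
adjust_airspeed(+7.21): V ← 37.3 +7.21 = 44.51 m/s
final state: V = 44.51 m/s, rpm = 2681 → n = rpm/60 = 44.683333 rev/s
target J* = 0.5385; solve J* = V/(n·D) for n: n = V/(J*·D) = 44.51/(0.5385 × 0.826) = 100.067221 rev/s
rpm = 60·n = 6004.033264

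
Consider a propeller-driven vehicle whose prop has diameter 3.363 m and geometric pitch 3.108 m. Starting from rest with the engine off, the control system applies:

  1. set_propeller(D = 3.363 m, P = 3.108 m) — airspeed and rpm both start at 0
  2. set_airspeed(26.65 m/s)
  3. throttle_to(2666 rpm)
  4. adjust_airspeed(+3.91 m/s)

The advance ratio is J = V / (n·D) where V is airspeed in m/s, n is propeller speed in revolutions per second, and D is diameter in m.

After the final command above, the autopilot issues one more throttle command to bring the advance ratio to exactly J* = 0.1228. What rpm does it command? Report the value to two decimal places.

rpm = 4439.96

set_propeller: D = 3.363 m, P = 3.108 m (p = P/D = 0.924175); state ← (V=0, rpm=0)
set_airspeed(26.65): V ← 26.65 m/s
throttle_to(2666): rpm ← 2666
adjust_airspeed(+3.91): V ← 26.65 +3.91 = 30.56 m/s
final state: V = 30.56 m/s, rpm = 2666 → n = rpm/60 = 44.433333 rev/s
target J* = 0.1228; solve J* = V/(n·D) for n: n = V/(J*·D) = 30.56/(0.1228 × 3.363) = 73.999386 rev/s
rpm = 60·n = 4439.963155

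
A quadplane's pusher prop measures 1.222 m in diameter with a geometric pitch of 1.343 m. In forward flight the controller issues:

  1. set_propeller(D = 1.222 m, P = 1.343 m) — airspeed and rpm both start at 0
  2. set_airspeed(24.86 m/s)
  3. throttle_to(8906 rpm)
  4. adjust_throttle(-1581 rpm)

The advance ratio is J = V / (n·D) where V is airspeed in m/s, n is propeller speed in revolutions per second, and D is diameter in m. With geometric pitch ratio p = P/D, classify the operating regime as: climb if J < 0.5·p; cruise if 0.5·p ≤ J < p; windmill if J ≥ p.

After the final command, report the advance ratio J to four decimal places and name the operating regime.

set_propeller: D = 1.222 m, P = 1.343 m (p = P/D = 1.099018); state ← (V=0, rpm=0)
set_airspeed(24.86): V ← 24.86 m/s
throttle_to(8906): rpm ← 8906
adjust_throttle(-1581): rpm ← 8906 -1581 = 7325
final state: V = 24.86 m/s, rpm = 7325 → n = rpm/60 = 122.083333 rev/s
J = V / (n·D) = 24.86 / (122.083333 × 1.222) = 0.166638
regime bands: climb J<0.5495 | cruise [0.5495, 1.0990) | windmill J≥1.0990
J = 0.1666 → climb

J = 0.1666, regime = climb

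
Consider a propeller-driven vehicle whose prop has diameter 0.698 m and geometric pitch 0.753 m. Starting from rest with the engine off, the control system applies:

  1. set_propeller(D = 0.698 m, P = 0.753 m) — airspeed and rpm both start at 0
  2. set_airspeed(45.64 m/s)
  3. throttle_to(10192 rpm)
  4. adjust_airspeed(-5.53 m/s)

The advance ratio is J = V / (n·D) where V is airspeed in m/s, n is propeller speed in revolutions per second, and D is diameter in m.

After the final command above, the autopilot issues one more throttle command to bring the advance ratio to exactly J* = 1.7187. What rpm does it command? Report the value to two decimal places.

set_propeller: D = 0.698 m, P = 0.753 m (p = P/D = 1.078797); state ← (V=0, rpm=0)
set_airspeed(45.64): V ← 45.64 m/s
throttle_to(10192): rpm ← 10192
adjust_airspeed(-5.53): V ← 45.64 -5.53 = 40.11 m/s
final state: V = 40.11 m/s, rpm = 10192 → n = rpm/60 = 169.866667 rev/s
target J* = 1.7187; solve J* = V/(n·D) for n: n = V/(J*·D) = 40.11/(1.7187 × 0.698) = 33.434679 rev/s
rpm = 60·n = 2006.080760

rpm = 2006.08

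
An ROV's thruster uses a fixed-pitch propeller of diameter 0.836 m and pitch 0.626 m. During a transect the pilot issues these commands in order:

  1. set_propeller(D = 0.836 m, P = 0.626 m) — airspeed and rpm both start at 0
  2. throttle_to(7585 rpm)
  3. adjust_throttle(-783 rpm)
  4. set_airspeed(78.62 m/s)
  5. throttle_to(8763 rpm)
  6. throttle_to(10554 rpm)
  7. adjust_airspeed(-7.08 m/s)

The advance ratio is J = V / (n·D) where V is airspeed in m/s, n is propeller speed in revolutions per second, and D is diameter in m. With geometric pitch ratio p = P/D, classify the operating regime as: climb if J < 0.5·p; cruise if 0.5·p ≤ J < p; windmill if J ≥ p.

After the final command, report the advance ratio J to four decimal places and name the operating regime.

set_propeller: D = 0.836 m, P = 0.626 m (p = P/D = 0.748804); state ← (V=0, rpm=0)
throttle_to(7585): rpm ← 7585
adjust_throttle(-783): rpm ← 7585 -783 = 6802
set_airspeed(78.62): V ← 78.62 m/s
throttle_to(8763): rpm ← 8763
throttle_to(10554): rpm ← 10554
adjust_airspeed(-7.08): V ← 78.62 -7.08 = 71.54 m/s
final state: V = 71.54 m/s, rpm = 10554 → n = rpm/60 = 175.900000 rev/s
J = V / (n·D) = 71.54 / (175.900000 × 0.836) = 0.486493
regime bands: climb J<0.3744 | cruise [0.3744, 0.7488) | windmill J≥0.7488
J = 0.4865 → cruise

J = 0.4865, regime = cruise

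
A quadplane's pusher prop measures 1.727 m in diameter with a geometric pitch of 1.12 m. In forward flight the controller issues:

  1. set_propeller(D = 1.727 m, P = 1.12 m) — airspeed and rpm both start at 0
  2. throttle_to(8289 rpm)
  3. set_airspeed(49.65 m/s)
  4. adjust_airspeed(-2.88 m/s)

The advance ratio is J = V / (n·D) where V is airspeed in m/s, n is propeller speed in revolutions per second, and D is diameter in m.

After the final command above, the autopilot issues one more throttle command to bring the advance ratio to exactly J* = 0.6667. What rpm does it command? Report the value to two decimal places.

set_propeller: D = 1.727 m, P = 1.12 m (p = P/D = 0.648523); state ← (V=0, rpm=0)
throttle_to(8289): rpm ← 8289
set_airspeed(49.65): V ← 49.65 m/s
adjust_airspeed(-2.88): V ← 49.65 -2.88 = 46.77 m/s
final state: V = 46.77 m/s, rpm = 8289 → n = rpm/60 = 138.150000 rev/s
target J* = 0.6667; solve J* = V/(n·D) for n: n = V/(J*·D) = 46.77/(0.6667 × 1.727) = 40.620436 rev/s
rpm = 60·n = 2437.226141

rpm = 2437.23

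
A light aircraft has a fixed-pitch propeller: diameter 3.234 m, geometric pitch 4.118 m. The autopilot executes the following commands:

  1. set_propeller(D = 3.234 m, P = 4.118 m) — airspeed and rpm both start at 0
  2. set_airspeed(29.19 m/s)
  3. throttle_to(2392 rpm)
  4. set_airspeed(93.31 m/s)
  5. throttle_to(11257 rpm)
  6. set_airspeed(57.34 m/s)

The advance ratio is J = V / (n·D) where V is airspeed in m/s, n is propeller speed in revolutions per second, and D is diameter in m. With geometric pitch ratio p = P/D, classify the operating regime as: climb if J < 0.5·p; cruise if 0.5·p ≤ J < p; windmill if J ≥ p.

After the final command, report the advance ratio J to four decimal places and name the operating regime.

set_propeller: D = 3.234 m, P = 4.118 m (p = P/D = 1.273346); state ← (V=0, rpm=0)
set_airspeed(29.19): V ← 29.19 m/s
throttle_to(2392): rpm ← 2392
set_airspeed(93.31): V ← 93.31 m/s
throttle_to(11257): rpm ← 11257
set_airspeed(57.34): V ← 57.34 m/s
final state: V = 57.34 m/s, rpm = 11257 → n = rpm/60 = 187.616667 rev/s
J = V / (n·D) = 57.34 / (187.616667 × 3.234) = 0.094503
regime bands: climb J<0.6367 | cruise [0.6367, 1.2733) | windmill J≥1.2733
J = 0.0945 → climb

J = 0.0945, regime = climb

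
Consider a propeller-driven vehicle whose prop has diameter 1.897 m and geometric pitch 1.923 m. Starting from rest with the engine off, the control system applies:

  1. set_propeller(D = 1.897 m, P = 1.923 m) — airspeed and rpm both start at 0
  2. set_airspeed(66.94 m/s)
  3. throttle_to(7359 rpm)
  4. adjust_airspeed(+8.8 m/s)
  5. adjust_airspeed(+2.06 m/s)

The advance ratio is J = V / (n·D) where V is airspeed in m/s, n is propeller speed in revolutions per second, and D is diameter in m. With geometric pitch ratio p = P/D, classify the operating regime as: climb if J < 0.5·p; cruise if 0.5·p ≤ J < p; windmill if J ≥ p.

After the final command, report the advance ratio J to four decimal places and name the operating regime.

set_propeller: D = 1.897 m, P = 1.923 m (p = P/D = 1.013706); state ← (V=0, rpm=0)
set_airspeed(66.94): V ← 66.94 m/s
throttle_to(7359): rpm ← 7359
adjust_airspeed(+8.8): V ← 66.94 +8.8 = 75.74 m/s
adjust_airspeed(+2.06): V ← 75.74 +2.06 = 77.8 m/s
final state: V = 77.8 m/s, rpm = 7359 → n = rpm/60 = 122.650000 rev/s
J = V / (n·D) = 77.8 / (122.650000 × 1.897) = 0.334383
regime bands: climb J<0.5069 | cruise [0.5069, 1.0137) | windmill J≥1.0137
J = 0.3344 → climb

J = 0.3344, regime = climb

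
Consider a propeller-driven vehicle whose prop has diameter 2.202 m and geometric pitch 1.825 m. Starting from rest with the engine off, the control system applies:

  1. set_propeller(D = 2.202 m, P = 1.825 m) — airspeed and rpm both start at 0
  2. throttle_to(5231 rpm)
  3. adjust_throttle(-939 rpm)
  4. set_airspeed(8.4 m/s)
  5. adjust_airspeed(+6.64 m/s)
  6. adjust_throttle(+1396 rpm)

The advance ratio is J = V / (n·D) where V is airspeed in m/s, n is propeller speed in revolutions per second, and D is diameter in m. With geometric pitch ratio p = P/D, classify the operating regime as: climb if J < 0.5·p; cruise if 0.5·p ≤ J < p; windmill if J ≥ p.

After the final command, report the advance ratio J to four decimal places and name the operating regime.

set_propeller: D = 2.202 m, P = 1.825 m (p = P/D = 0.828792); state ← (V=0, rpm=0)
throttle_to(5231): rpm ← 5231
adjust_throttle(-939): rpm ← 5231 -939 = 4292
set_airspeed(8.4): V ← 8.4 m/s
adjust_airspeed(+6.64): V ← 8.4 +6.64 = 15.04 m/s
adjust_throttle(+1396): rpm ← 4292 +1396 = 5688
final state: V = 15.04 m/s, rpm = 5688 → n = rpm/60 = 94.800000 rev/s
J = V / (n·D) = 15.04 / (94.800000 × 2.202) = 0.072048
regime bands: climb J<0.4144 | cruise [0.4144, 0.8288) | windmill J≥0.8288
J = 0.0720 → climb

J = 0.0720, regime = climb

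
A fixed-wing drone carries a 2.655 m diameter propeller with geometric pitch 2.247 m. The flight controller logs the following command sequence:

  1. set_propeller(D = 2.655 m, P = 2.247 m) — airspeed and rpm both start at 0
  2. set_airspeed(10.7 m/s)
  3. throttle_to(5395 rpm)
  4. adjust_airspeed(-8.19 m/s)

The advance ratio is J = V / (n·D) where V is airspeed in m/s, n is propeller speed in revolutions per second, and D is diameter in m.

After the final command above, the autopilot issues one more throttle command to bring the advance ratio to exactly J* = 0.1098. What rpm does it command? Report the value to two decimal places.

set_propeller: D = 2.655 m, P = 2.247 m (p = P/D = 0.846328); state ← (V=0, rpm=0)
set_airspeed(10.7): V ← 10.7 m/s
throttle_to(5395): rpm ← 5395
adjust_airspeed(-8.19): V ← 10.7 -8.19 = 2.51 m/s
final state: V = 2.51 m/s, rpm = 5395 → n = rpm/60 = 89.916667 rev/s
target J* = 0.1098; solve J* = V/(n·D) for n: n = V/(J*·D) = 2.51/(0.1098 × 2.655) = 8.610073 rev/s
rpm = 60·n = 516.604407

rpm = 516.60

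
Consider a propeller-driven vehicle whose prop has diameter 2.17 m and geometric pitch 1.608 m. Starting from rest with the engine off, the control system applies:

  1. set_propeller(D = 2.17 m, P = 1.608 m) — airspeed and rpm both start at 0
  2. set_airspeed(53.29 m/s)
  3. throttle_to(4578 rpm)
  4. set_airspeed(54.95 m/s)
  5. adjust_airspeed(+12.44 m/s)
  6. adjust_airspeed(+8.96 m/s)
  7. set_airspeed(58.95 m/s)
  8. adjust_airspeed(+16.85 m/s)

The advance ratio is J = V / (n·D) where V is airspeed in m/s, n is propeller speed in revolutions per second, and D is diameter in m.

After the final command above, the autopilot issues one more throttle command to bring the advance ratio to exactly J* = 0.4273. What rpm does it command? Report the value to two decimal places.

set_propeller: D = 2.17 m, P = 1.608 m (p = P/D = 0.741014); state ← (V=0, rpm=0)
set_airspeed(53.29): V ← 53.29 m/s
throttle_to(4578): rpm ← 4578
set_airspeed(54.95): V ← 54.95 m/s
adjust_airspeed(+12.44): V ← 54.95 +12.44 = 67.39 m/s
adjust_airspeed(+8.96): V ← 67.39 +8.96 = 76.35 m/s
set_airspeed(58.95): V ← 58.95 m/s
adjust_airspeed(+16.85): V ← 58.95 +16.85 = 75.8 m/s
final state: V = 75.8 m/s, rpm = 4578 → n = rpm/60 = 76.300000 rev/s
target J* = 0.4273; solve J* = V/(n·D) for n: n = V/(J*·D) = 75.8/(0.4273 × 2.17) = 81.747895 rev/s
rpm = 60·n = 4904.873706

rpm = 4904.87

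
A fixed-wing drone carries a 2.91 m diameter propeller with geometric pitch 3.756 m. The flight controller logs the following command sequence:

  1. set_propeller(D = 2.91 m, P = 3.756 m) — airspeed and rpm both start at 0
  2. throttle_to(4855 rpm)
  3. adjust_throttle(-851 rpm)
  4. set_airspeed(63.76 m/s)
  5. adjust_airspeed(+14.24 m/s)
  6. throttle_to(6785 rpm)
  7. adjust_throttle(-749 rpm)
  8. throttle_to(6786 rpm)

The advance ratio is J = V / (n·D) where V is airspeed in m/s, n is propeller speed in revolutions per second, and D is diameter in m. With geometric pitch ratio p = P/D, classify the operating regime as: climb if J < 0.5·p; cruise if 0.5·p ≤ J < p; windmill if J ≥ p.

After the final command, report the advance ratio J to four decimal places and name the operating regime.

set_propeller: D = 2.91 m, P = 3.756 m (p = P/D = 1.290722); state ← (V=0, rpm=0)
throttle_to(4855): rpm ← 4855
adjust_throttle(-851): rpm ← 4855 -851 = 4004
set_airspeed(63.76): V ← 63.76 m/s
adjust_airspeed(+14.24): V ← 63.76 +14.24 = 78 m/s
throttle_to(6785): rpm ← 6785
adjust_throttle(-749): rpm ← 6785 -749 = 6036
throttle_to(6786): rpm ← 6786
final state: V = 78 m/s, rpm = 6786 → n = rpm/60 = 113.100000 rev/s
J = V / (n·D) = 78 / (113.100000 × 2.91) = 0.236995
regime bands: climb J<0.6454 | cruise [0.6454, 1.2907) | windmill J≥1.2907
J = 0.2370 → climb

J = 0.2370, regime = climb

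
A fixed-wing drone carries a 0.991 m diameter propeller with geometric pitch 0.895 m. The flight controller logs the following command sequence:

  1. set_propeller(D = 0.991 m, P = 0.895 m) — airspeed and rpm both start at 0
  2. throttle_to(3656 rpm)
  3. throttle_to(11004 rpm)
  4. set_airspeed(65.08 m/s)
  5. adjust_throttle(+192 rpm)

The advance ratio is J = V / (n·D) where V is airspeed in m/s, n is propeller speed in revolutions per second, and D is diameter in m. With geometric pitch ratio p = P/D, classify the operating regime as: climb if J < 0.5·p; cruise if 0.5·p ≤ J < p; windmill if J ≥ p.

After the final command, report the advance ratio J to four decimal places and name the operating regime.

set_propeller: D = 0.991 m, P = 0.895 m (p = P/D = 0.903128); state ← (V=0, rpm=0)
throttle_to(3656): rpm ← 3656
throttle_to(11004): rpm ← 11004
set_airspeed(65.08): V ← 65.08 m/s
adjust_throttle(+192): rpm ← 11004 +192 = 11196
final state: V = 65.08 m/s, rpm = 11196 → n = rpm/60 = 186.600000 rev/s
J = V / (n·D) = 65.08 / (186.600000 × 0.991) = 0.351935
regime bands: climb J<0.4516 | cruise [0.4516, 0.9031) | windmill J≥0.9031
J = 0.3519 → climb

J = 0.3519, regime = climb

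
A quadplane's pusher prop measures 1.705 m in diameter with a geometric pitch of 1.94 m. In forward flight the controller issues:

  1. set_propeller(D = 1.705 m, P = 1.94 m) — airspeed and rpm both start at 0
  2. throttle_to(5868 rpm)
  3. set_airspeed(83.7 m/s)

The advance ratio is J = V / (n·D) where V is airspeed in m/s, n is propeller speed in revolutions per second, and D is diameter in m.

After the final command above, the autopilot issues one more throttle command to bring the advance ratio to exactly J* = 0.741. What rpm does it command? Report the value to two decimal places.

rpm = 3974.97

set_propeller: D = 1.705 m, P = 1.94 m (p = P/D = 1.137830); state ← (V=0, rpm=0)
throttle_to(5868): rpm ← 5868
set_airspeed(83.7): V ← 83.7 m/s
final state: V = 83.7 m/s, rpm = 5868 → n = rpm/60 = 97.800000 rev/s
target J* = 0.741; solve J* = V/(n·D) for n: n = V/(J*·D) = 83.7/(0.741 × 1.705) = 66.249540 rev/s
rpm = 60·n = 3974.972396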